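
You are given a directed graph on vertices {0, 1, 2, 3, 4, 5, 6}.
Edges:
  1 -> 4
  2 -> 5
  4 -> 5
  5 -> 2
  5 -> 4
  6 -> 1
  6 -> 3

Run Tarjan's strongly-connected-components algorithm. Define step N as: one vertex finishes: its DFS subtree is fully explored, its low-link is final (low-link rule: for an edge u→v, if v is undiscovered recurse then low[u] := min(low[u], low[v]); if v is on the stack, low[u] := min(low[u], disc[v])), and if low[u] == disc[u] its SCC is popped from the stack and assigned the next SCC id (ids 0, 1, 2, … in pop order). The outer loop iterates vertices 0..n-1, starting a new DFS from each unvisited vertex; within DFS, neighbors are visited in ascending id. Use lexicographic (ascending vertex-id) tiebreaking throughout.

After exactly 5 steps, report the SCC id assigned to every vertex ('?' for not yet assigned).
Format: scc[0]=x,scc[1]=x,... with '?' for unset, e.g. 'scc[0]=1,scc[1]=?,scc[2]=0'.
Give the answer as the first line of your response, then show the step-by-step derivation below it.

scc[0]=0,scc[1]=2,scc[2]=1,scc[3]=?,scc[4]=1,scc[5]=1,scc[6]=?

step 1: low=(low[0]=0,low[1]=?,low[2]=?,low[3]=?,low[4]=?,low[5]=?,low[6]=?); scc=(scc[0]=0,scc[1]=?,scc[2]=?,scc[3]=?,scc[4]=?,scc[5]=?,scc[6]=?)
step 2: low=(low[0]=0,low[1]=1,low[2]=3,low[3]=?,low[4]=2,low[5]=3,low[6]=?); scc=(scc[0]=0,scc[1]=?,scc[2]=?,scc[3]=?,scc[4]=?,scc[5]=?,scc[6]=?)
step 3: low=(low[0]=0,low[1]=1,low[2]=3,low[3]=?,low[4]=2,low[5]=2,low[6]=?); scc=(scc[0]=0,scc[1]=?,scc[2]=?,scc[3]=?,scc[4]=?,scc[5]=?,scc[6]=?)
step 4: low=(low[0]=0,low[1]=1,low[2]=3,low[3]=?,low[4]=2,low[5]=2,low[6]=?); scc=(scc[0]=0,scc[1]=?,scc[2]=1,scc[3]=?,scc[4]=1,scc[5]=1,scc[6]=?)
step 5: low=(low[0]=0,low[1]=1,low[2]=3,low[3]=?,low[4]=2,low[5]=2,low[6]=?); scc=(scc[0]=0,scc[1]=2,scc[2]=1,scc[3]=?,scc[4]=1,scc[5]=1,scc[6]=?)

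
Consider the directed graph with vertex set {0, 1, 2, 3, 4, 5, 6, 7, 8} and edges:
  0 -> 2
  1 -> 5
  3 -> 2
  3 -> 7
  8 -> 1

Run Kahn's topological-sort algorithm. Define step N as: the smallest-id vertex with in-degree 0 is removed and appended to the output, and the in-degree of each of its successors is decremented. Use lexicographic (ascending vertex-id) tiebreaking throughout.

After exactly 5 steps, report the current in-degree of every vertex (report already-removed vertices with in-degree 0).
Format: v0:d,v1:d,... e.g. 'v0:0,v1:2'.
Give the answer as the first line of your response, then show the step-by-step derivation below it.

v0:0,v1:1,v2:0,v3:0,v4:0,v5:1,v6:0,v7:0,v8:0

step 1: output 0; order=[0]; indeg=(0,1,1,0,0,1,0,1,0)
step 2: output 3; order=[0,3]; indeg=(0,1,0,0,0,1,0,0,0)
step 3: output 2; order=[0,3,2]; indeg=(0,1,0,0,0,1,0,0,0)
step 4: output 4; order=[0,3,2,4]; indeg=(0,1,0,0,0,1,0,0,0)
step 5: output 6; order=[0,3,2,4,6]; indeg=(0,1,0,0,0,1,0,0,0)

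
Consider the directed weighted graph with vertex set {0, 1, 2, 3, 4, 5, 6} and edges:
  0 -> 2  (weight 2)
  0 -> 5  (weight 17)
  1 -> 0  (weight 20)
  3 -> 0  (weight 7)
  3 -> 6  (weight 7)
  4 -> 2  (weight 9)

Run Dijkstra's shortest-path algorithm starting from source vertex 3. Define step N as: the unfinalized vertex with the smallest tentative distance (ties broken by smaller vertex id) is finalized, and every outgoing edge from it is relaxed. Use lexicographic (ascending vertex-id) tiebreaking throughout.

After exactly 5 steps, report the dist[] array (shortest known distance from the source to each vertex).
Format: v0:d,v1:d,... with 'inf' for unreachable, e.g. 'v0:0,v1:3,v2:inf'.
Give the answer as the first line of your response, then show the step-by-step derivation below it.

v0:7,v1:inf,v2:9,v3:0,v4:inf,v5:24,v6:7

step 1: dist = v0:7,v1:inf,v2:inf,v3:0,v4:inf,v5:inf,v6:7
step 2: dist = v0:7,v1:inf,v2:9,v3:0,v4:inf,v5:24,v6:7
step 3: dist = v0:7,v1:inf,v2:9,v3:0,v4:inf,v5:24,v6:7
step 4: dist = v0:7,v1:inf,v2:9,v3:0,v4:inf,v5:24,v6:7
step 5: dist = v0:7,v1:inf,v2:9,v3:0,v4:inf,v5:24,v6:7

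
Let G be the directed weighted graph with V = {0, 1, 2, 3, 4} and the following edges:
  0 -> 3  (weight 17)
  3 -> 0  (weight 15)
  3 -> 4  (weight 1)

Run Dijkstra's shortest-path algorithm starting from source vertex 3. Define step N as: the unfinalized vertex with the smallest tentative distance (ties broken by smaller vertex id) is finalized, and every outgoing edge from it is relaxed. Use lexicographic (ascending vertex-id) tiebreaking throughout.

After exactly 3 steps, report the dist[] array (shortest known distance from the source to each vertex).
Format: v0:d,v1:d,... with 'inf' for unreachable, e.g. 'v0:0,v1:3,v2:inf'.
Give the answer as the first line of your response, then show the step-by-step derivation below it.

v0:15,v1:inf,v2:inf,v3:0,v4:1

step 1: dist = v0:15,v1:inf,v2:inf,v3:0,v4:1
step 2: dist = v0:15,v1:inf,v2:inf,v3:0,v4:1
step 3: dist = v0:15,v1:inf,v2:inf,v3:0,v4:1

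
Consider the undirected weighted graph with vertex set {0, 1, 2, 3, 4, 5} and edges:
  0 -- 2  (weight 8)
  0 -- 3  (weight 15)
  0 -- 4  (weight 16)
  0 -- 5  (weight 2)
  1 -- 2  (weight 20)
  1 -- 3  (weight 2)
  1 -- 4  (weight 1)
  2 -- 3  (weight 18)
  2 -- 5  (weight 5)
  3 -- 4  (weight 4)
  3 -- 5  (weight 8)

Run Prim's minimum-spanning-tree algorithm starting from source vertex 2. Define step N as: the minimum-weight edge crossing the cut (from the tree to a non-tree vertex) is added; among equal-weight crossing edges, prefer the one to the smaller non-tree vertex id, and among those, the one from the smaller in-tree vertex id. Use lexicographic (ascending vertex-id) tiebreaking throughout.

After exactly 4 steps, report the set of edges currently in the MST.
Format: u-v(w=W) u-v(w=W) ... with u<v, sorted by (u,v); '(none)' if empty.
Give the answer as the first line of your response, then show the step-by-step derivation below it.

0-5(w=2) 1-3(w=2) 2-5(w=5) 3-5(w=8)

step 1: add edge 2-5 (w=5); MST = {2-5(w=5)}
step 2: add edge 0-5 (w=2); MST = {0-5(w=2) 2-5(w=5)}
step 3: add edge 3-5 (w=8); MST = {0-5(w=2) 2-5(w=5) 3-5(w=8)}
step 4: add edge 1-3 (w=2); MST = {0-5(w=2) 1-3(w=2) 2-5(w=5) 3-5(w=8)}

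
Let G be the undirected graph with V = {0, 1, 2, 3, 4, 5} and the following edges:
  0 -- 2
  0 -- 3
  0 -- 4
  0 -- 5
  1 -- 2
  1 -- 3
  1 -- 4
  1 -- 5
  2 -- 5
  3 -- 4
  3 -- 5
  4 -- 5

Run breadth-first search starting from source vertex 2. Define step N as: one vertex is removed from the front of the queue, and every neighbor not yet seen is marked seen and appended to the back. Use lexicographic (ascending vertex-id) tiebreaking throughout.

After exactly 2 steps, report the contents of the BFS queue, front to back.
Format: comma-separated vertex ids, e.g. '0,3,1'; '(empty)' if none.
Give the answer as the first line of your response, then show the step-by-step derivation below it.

1,5,3,4

step 1: dequeue 2; queue=[0,1,5]; order=2
step 2: dequeue 0; queue=[1,5,3,4]; order=2,0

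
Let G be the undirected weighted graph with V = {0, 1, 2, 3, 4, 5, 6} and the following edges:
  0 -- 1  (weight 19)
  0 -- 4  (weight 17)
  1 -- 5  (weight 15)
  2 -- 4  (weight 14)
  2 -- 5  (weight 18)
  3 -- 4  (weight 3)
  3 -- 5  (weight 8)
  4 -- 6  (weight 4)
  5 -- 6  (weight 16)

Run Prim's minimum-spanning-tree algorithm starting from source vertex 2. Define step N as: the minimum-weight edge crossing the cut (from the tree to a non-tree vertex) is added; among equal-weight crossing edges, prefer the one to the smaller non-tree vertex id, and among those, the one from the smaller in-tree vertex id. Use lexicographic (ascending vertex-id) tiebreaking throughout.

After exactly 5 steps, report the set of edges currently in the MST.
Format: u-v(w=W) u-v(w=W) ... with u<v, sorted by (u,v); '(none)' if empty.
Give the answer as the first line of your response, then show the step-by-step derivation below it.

1-5(w=15) 2-4(w=14) 3-4(w=3) 3-5(w=8) 4-6(w=4)

step 1: add edge 2-4 (w=14); MST = {2-4(w=14)}
step 2: add edge 3-4 (w=3); MST = {2-4(w=14) 3-4(w=3)}
step 3: add edge 4-6 (w=4); MST = {2-4(w=14) 3-4(w=3) 4-6(w=4)}
step 4: add edge 3-5 (w=8); MST = {2-4(w=14) 3-4(w=3) 3-5(w=8) 4-6(w=4)}
step 5: add edge 1-5 (w=15); MST = {1-5(w=15) 2-4(w=14) 3-4(w=3) 3-5(w=8) 4-6(w=4)}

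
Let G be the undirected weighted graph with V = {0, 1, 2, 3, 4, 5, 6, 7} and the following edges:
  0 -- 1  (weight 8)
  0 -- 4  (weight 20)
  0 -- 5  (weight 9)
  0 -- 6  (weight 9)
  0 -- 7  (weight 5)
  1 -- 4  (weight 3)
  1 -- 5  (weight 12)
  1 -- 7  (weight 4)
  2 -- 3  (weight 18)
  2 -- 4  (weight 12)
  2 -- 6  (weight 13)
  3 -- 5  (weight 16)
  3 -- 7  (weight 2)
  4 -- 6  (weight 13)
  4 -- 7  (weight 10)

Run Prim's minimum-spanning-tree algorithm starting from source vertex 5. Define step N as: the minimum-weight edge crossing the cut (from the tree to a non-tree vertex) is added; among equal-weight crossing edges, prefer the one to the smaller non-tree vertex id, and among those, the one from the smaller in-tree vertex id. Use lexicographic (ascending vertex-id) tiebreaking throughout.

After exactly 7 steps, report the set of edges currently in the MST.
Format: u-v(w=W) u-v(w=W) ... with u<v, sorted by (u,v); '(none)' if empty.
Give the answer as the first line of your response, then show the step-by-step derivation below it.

0-5(w=9) 0-6(w=9) 0-7(w=5) 1-4(w=3) 1-7(w=4) 2-4(w=12) 3-7(w=2)

step 1: add edge 0-5 (w=9); MST = {0-5(w=9)}
step 2: add edge 0-7 (w=5); MST = {0-5(w=9) 0-7(w=5)}
step 3: add edge 3-7 (w=2); MST = {0-5(w=9) 0-7(w=5) 3-7(w=2)}
step 4: add edge 1-7 (w=4); MST = {0-5(w=9) 0-7(w=5) 1-7(w=4) 3-7(w=2)}
step 5: add edge 1-4 (w=3); MST = {0-5(w=9) 0-7(w=5) 1-4(w=3) 1-7(w=4) 3-7(w=2)}
step 6: add edge 0-6 (w=9); MST = {0-5(w=9) 0-6(w=9) 0-7(w=5) 1-4(w=3) 1-7(w=4) 3-7(w=2)}
step 7: add edge 2-4 (w=12); MST = {0-5(w=9) 0-6(w=9) 0-7(w=5) 1-4(w=3) 1-7(w=4) 2-4(w=12) 3-7(w=2)}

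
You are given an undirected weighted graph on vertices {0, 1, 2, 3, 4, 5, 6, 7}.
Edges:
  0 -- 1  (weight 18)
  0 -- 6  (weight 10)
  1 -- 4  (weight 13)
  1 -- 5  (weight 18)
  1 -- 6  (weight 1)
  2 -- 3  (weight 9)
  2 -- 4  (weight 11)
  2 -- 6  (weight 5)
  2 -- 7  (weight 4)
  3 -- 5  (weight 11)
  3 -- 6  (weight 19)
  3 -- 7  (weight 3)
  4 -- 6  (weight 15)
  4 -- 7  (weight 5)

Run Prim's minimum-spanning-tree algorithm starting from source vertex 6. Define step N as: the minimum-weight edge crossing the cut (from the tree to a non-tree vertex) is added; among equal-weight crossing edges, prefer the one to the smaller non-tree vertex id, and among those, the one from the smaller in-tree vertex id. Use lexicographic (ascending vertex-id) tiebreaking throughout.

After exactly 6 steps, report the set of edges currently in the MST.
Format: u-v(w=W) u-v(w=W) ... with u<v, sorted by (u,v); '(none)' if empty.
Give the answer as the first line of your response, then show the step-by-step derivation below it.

0-6(w=10) 1-6(w=1) 2-6(w=5) 2-7(w=4) 3-7(w=3) 4-7(w=5)

step 1: add edge 1-6 (w=1); MST = {1-6(w=1)}
step 2: add edge 2-6 (w=5); MST = {1-6(w=1) 2-6(w=5)}
step 3: add edge 2-7 (w=4); MST = {1-6(w=1) 2-6(w=5) 2-7(w=4)}
step 4: add edge 3-7 (w=3); MST = {1-6(w=1) 2-6(w=5) 2-7(w=4) 3-7(w=3)}
step 5: add edge 4-7 (w=5); MST = {1-6(w=1) 2-6(w=5) 2-7(w=4) 3-7(w=3) 4-7(w=5)}
step 6: add edge 0-6 (w=10); MST = {0-6(w=10) 1-6(w=1) 2-6(w=5) 2-7(w=4) 3-7(w=3) 4-7(w=5)}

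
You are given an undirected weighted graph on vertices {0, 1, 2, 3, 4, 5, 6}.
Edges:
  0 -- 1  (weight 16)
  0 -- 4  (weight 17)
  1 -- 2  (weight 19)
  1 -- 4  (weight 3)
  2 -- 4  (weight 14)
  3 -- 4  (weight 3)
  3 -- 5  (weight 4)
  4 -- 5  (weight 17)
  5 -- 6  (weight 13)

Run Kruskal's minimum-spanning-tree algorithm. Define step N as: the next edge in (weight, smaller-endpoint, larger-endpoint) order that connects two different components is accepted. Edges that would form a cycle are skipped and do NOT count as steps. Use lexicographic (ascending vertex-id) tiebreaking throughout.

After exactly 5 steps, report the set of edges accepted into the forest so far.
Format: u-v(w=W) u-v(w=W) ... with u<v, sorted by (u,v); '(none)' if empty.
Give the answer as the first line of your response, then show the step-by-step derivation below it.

1-4(w=3) 2-4(w=14) 3-4(w=3) 3-5(w=4) 5-6(w=13)

step 1: add edge 1-4 (w=3); MST = {1-4(w=3)}
step 2: add edge 3-4 (w=3); MST = {1-4(w=3) 3-4(w=3)}
step 3: add edge 3-5 (w=4); MST = {1-4(w=3) 3-4(w=3) 3-5(w=4)}
step 4: add edge 5-6 (w=13); MST = {1-4(w=3) 3-4(w=3) 3-5(w=4) 5-6(w=13)}
step 5: add edge 2-4 (w=14); MST = {1-4(w=3) 2-4(w=14) 3-4(w=3) 3-5(w=4) 5-6(w=13)}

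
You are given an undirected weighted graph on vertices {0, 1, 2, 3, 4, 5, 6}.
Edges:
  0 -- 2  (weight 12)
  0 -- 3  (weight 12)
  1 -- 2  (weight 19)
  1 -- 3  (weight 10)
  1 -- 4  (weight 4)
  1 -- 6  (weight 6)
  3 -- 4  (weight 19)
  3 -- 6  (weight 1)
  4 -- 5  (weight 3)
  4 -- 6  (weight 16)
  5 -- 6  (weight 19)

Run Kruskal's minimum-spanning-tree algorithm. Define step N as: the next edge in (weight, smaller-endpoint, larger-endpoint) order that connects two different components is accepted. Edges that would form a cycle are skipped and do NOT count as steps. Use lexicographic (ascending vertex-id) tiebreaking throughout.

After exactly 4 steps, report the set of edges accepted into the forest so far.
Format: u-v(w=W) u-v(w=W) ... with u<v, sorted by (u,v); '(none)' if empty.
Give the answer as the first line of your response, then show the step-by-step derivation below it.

1-4(w=4) 1-6(w=6) 3-6(w=1) 4-5(w=3)

step 1: add edge 3-6 (w=1); MST = {3-6(w=1)}
step 2: add edge 4-5 (w=3); MST = {3-6(w=1) 4-5(w=3)}
step 3: add edge 1-4 (w=4); MST = {1-4(w=4) 3-6(w=1) 4-5(w=3)}
step 4: add edge 1-6 (w=6); MST = {1-4(w=4) 1-6(w=6) 3-6(w=1) 4-5(w=3)}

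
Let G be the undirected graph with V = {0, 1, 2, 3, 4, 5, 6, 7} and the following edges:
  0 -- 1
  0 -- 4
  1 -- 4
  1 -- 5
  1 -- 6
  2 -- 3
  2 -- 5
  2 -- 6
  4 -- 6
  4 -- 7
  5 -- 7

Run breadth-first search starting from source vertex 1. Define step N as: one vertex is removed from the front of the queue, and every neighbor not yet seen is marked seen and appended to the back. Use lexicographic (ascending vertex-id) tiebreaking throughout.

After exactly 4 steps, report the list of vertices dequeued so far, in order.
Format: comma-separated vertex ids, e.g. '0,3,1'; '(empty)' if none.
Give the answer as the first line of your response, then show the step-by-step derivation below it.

1,0,4,5

step 1: dequeue 1; queue=[0,4,5,6]; order=1
step 2: dequeue 0; queue=[4,5,6]; order=1,0
step 3: dequeue 4; queue=[5,6,7]; order=1,0,4
step 4: dequeue 5; queue=[6,7,2]; order=1,0,4,5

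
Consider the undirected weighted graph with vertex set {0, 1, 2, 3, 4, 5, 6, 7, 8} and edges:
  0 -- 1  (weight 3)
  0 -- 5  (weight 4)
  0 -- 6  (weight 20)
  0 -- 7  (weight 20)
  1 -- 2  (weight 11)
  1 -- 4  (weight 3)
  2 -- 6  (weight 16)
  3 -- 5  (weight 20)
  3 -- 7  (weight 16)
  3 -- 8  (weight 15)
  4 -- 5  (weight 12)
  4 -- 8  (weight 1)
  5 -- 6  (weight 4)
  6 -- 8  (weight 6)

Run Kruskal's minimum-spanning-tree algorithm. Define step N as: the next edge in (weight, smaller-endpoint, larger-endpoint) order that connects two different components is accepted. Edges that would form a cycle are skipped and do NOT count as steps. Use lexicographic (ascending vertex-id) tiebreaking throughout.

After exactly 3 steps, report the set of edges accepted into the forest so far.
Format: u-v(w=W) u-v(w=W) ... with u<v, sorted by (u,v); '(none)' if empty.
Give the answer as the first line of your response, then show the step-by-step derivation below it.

0-1(w=3) 1-4(w=3) 4-8(w=1)

step 1: add edge 4-8 (w=1); MST = {4-8(w=1)}
step 2: add edge 0-1 (w=3); MST = {0-1(w=3) 4-8(w=1)}
step 3: add edge 1-4 (w=3); MST = {0-1(w=3) 1-4(w=3) 4-8(w=1)}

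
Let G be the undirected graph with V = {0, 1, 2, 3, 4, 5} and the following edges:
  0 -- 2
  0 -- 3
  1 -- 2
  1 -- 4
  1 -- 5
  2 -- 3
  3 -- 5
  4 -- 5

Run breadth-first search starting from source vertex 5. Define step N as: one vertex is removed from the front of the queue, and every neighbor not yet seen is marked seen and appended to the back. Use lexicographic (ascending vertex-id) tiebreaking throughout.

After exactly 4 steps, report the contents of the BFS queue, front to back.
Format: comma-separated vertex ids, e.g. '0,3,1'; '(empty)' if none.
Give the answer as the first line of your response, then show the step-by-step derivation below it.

2,0

step 1: dequeue 5; queue=[1,3,4]; order=5
step 2: dequeue 1; queue=[3,4,2]; order=5,1
step 3: dequeue 3; queue=[4,2,0]; order=5,1,3
step 4: dequeue 4; queue=[2,0]; order=5,1,3,4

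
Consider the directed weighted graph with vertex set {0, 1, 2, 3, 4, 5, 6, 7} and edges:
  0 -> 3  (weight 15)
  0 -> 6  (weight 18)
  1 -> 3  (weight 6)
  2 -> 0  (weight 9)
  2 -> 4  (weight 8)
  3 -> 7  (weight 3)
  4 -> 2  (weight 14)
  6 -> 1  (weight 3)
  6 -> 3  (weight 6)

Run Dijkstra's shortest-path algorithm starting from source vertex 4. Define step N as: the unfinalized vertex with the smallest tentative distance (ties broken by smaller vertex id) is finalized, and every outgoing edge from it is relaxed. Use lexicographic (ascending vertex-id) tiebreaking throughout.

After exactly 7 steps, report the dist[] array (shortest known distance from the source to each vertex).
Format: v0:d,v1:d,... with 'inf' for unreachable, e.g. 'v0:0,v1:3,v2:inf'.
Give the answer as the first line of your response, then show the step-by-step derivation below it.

v0:23,v1:44,v2:14,v3:38,v4:0,v5:inf,v6:41,v7:41

step 1: dist = v0:inf,v1:inf,v2:14,v3:inf,v4:0,v5:inf,v6:inf,v7:inf
step 2: dist = v0:23,v1:inf,v2:14,v3:inf,v4:0,v5:inf,v6:inf,v7:inf
step 3: dist = v0:23,v1:inf,v2:14,v3:38,v4:0,v5:inf,v6:41,v7:inf
step 4: dist = v0:23,v1:inf,v2:14,v3:38,v4:0,v5:inf,v6:41,v7:41
step 5: dist = v0:23,v1:44,v2:14,v3:38,v4:0,v5:inf,v6:41,v7:41
step 6: dist = v0:23,v1:44,v2:14,v3:38,v4:0,v5:inf,v6:41,v7:41
step 7: dist = v0:23,v1:44,v2:14,v3:38,v4:0,v5:inf,v6:41,v7:41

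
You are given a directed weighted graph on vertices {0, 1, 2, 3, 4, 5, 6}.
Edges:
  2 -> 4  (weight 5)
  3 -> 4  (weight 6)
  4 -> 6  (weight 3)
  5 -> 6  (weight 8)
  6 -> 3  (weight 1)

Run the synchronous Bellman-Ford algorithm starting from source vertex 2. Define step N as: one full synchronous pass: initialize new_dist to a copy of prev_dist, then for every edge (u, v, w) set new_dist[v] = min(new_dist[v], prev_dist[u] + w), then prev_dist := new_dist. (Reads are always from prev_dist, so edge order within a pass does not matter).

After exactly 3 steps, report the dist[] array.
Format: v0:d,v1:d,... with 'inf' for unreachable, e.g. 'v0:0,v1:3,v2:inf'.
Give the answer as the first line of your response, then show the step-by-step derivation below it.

v0:inf,v1:inf,v2:0,v3:9,v4:5,v5:inf,v6:8

step 1: dist = v0:inf,v1:inf,v2:0,v3:inf,v4:5,v5:inf,v6:inf
step 2: dist = v0:inf,v1:inf,v2:0,v3:inf,v4:5,v5:inf,v6:8
step 3: dist = v0:inf,v1:inf,v2:0,v3:9,v4:5,v5:inf,v6:8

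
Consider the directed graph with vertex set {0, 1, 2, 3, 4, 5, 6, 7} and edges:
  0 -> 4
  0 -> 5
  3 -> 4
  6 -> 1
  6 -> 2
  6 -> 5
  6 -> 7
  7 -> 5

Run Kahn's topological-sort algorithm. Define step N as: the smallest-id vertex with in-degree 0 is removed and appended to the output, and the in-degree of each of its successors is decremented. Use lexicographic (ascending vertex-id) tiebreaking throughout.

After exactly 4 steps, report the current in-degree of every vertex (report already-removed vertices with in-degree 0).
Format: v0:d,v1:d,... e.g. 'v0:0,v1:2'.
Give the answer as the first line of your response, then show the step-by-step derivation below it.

v0:0,v1:0,v2:0,v3:0,v4:0,v5:1,v6:0,v7:0

step 1: output 0; order=[0]; indeg=(0,1,1,0,1,2,0,1)
step 2: output 3; order=[0,3]; indeg=(0,1,1,0,0,2,0,1)
step 3: output 4; order=[0,3,4]; indeg=(0,1,1,0,0,2,0,1)
step 4: output 6; order=[0,3,4,6]; indeg=(0,0,0,0,0,1,0,0)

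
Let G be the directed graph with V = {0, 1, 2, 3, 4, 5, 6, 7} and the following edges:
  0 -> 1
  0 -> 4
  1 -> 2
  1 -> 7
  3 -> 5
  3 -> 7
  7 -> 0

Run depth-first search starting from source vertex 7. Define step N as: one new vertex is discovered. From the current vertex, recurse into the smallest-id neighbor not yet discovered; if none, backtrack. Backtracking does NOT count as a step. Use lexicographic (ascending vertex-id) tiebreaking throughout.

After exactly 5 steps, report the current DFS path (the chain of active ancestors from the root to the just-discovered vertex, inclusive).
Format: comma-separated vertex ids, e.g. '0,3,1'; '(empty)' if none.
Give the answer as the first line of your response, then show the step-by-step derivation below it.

7,0,4

step 1: discover 7; path=7; order=7
step 2: discover 0; path=7>0; order=7,0
step 3: discover 1; path=7>0>1; order=7,0,1
step 4: discover 2; path=7>0>1>2; order=7,0,1,2
step 5: discover 4; path=7>0>4; order=7,0,1,2,4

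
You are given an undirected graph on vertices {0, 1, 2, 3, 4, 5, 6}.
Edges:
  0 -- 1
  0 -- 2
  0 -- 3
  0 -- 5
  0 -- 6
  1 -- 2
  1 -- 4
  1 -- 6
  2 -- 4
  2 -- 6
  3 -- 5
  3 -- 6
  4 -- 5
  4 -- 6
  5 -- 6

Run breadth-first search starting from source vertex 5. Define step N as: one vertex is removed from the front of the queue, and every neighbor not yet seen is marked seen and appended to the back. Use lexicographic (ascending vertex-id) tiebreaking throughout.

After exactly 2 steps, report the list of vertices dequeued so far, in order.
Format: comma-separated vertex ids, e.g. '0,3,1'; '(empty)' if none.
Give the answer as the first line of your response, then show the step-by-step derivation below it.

5,0

step 1: dequeue 5; queue=[0,3,4,6]; order=5
step 2: dequeue 0; queue=[3,4,6,1,2]; order=5,0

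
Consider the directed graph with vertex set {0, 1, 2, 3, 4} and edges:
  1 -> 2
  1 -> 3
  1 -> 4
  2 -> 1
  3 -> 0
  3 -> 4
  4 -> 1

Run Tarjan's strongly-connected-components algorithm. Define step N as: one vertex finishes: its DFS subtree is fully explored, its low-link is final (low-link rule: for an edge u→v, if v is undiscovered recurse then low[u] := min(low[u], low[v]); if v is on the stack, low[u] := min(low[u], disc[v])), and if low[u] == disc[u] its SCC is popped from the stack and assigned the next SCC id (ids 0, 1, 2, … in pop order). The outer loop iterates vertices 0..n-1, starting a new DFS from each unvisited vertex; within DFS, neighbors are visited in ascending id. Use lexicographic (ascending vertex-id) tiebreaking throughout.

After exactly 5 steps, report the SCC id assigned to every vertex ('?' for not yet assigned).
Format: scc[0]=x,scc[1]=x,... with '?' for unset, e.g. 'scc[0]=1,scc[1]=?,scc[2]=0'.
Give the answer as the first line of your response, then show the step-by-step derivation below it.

scc[0]=0,scc[1]=1,scc[2]=1,scc[3]=1,scc[4]=1

step 1: low=(low[0]=0,low[1]=?,low[2]=?,low[3]=?,low[4]=?); scc=(scc[0]=0,scc[1]=?,scc[2]=?,scc[3]=?,scc[4]=?)
step 2: low=(low[0]=0,low[1]=1,low[2]=1,low[3]=?,low[4]=?); scc=(scc[0]=0,scc[1]=?,scc[2]=?,scc[3]=?,scc[4]=?)
step 3: low=(low[0]=0,low[1]=1,low[2]=1,low[3]=3,low[4]=1); scc=(scc[0]=0,scc[1]=?,scc[2]=?,scc[3]=?,scc[4]=?)
step 4: low=(low[0]=0,low[1]=1,low[2]=1,low[3]=1,low[4]=1); scc=(scc[0]=0,scc[1]=?,scc[2]=?,scc[3]=?,scc[4]=?)
step 5: low=(low[0]=0,low[1]=1,low[2]=1,low[3]=1,low[4]=1); scc=(scc[0]=0,scc[1]=1,scc[2]=1,scc[3]=1,scc[4]=1)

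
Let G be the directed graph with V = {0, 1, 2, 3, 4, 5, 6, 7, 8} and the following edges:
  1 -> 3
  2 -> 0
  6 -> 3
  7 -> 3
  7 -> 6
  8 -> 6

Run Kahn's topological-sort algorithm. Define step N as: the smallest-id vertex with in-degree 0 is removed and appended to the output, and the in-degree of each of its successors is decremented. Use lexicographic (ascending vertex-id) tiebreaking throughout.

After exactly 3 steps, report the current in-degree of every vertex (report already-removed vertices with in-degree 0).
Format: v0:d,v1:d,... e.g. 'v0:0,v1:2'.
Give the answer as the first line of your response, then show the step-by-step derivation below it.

v0:0,v1:0,v2:0,v3:2,v4:0,v5:0,v6:2,v7:0,v8:0

step 1: output 1; order=[1]; indeg=(1,0,0,2,0,0,2,0,0)
step 2: output 2; order=[1,2]; indeg=(0,0,0,2,0,0,2,0,0)
step 3: output 0; order=[1,2,0]; indeg=(0,0,0,2,0,0,2,0,0)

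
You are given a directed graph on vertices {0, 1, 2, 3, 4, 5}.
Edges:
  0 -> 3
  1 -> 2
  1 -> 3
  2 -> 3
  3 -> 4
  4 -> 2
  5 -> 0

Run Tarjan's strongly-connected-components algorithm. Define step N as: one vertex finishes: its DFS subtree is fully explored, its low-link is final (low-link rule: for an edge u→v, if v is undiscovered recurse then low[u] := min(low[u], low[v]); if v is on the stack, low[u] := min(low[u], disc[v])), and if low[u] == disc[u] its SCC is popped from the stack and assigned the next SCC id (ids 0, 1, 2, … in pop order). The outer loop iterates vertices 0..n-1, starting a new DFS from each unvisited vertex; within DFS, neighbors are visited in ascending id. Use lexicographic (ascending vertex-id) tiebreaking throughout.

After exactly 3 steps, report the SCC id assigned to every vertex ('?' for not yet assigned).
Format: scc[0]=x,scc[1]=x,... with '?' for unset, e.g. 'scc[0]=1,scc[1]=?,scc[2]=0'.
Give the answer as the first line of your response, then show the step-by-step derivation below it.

scc[0]=?,scc[1]=?,scc[2]=0,scc[3]=0,scc[4]=0,scc[5]=?

step 1: low=(low[0]=0,low[1]=?,low[2]=1,low[3]=1,low[4]=2,low[5]=?); scc=(scc[0]=?,scc[1]=?,scc[2]=?,scc[3]=?,scc[4]=?,scc[5]=?)
step 2: low=(low[0]=0,low[1]=?,low[2]=1,low[3]=1,low[4]=1,low[5]=?); scc=(scc[0]=?,scc[1]=?,scc[2]=?,scc[3]=?,scc[4]=?,scc[5]=?)
step 3: low=(low[0]=0,low[1]=?,low[2]=1,low[3]=1,low[4]=1,low[5]=?); scc=(scc[0]=?,scc[1]=?,scc[2]=0,scc[3]=0,scc[4]=0,scc[5]=?)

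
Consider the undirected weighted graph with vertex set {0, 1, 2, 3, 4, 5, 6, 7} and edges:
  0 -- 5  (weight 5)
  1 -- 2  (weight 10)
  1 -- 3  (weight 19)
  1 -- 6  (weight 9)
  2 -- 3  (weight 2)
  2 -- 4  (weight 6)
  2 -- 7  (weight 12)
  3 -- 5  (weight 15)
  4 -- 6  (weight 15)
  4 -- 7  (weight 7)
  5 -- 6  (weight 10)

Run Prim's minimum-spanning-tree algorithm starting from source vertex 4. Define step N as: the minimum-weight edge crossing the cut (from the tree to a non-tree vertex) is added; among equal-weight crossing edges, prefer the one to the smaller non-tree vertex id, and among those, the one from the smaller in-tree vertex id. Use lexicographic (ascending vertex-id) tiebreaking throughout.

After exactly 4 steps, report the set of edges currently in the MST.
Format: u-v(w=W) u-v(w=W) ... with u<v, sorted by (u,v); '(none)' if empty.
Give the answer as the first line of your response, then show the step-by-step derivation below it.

1-2(w=10) 2-3(w=2) 2-4(w=6) 4-7(w=7)

step 1: add edge 2-4 (w=6); MST = {2-4(w=6)}
step 2: add edge 2-3 (w=2); MST = {2-3(w=2) 2-4(w=6)}
step 3: add edge 4-7 (w=7); MST = {2-3(w=2) 2-4(w=6) 4-7(w=7)}
step 4: add edge 1-2 (w=10); MST = {1-2(w=10) 2-3(w=2) 2-4(w=6) 4-7(w=7)}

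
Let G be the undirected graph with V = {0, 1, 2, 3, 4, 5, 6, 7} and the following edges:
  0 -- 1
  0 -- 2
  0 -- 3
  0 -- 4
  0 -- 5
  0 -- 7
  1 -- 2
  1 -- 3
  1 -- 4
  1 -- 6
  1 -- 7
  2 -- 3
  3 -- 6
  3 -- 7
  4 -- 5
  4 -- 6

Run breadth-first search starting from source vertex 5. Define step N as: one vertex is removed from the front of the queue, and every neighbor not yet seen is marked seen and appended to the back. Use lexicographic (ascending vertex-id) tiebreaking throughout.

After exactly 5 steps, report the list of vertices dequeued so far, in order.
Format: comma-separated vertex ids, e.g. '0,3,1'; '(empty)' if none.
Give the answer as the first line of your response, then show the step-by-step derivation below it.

5,0,4,1,2

step 1: dequeue 5; queue=[0,4]; order=5
step 2: dequeue 0; queue=[4,1,2,3,7]; order=5,0
step 3: dequeue 4; queue=[1,2,3,7,6]; order=5,0,4
step 4: dequeue 1; queue=[2,3,7,6]; order=5,0,4,1
step 5: dequeue 2; queue=[3,7,6]; order=5,0,4,1,2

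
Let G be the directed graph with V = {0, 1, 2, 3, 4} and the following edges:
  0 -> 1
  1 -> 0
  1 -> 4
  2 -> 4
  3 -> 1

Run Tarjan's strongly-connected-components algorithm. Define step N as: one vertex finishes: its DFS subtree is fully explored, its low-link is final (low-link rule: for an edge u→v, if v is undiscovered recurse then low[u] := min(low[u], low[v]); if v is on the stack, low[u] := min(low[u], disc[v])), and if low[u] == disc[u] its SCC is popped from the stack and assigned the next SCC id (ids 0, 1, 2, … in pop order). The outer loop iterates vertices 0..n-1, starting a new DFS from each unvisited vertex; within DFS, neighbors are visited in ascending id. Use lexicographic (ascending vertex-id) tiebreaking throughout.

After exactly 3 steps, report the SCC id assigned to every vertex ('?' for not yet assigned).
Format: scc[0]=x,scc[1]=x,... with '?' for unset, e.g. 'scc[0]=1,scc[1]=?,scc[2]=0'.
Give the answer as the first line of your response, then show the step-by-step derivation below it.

scc[0]=1,scc[1]=1,scc[2]=?,scc[3]=?,scc[4]=0

step 1: low=(low[0]=0,low[1]=0,low[2]=?,low[3]=?,low[4]=2); scc=(scc[0]=?,scc[1]=?,scc[2]=?,scc[3]=?,scc[4]=0)
step 2: low=(low[0]=0,low[1]=0,low[2]=?,low[3]=?,low[4]=2); scc=(scc[0]=?,scc[1]=?,scc[2]=?,scc[3]=?,scc[4]=0)
step 3: low=(low[0]=0,low[1]=0,low[2]=?,low[3]=?,low[4]=2); scc=(scc[0]=1,scc[1]=1,scc[2]=?,scc[3]=?,scc[4]=0)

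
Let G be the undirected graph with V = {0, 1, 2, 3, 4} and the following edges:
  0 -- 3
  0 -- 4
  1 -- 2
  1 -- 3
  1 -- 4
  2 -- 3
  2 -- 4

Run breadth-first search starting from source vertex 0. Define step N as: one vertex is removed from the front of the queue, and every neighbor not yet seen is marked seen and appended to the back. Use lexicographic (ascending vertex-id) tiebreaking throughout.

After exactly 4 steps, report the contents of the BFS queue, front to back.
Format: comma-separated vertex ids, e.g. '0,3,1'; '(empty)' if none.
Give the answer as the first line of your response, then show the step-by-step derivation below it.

2

step 1: dequeue 0; queue=[3,4]; order=0
step 2: dequeue 3; queue=[4,1,2]; order=0,3
step 3: dequeue 4; queue=[1,2]; order=0,3,4
step 4: dequeue 1; queue=[2]; order=0,3,4,1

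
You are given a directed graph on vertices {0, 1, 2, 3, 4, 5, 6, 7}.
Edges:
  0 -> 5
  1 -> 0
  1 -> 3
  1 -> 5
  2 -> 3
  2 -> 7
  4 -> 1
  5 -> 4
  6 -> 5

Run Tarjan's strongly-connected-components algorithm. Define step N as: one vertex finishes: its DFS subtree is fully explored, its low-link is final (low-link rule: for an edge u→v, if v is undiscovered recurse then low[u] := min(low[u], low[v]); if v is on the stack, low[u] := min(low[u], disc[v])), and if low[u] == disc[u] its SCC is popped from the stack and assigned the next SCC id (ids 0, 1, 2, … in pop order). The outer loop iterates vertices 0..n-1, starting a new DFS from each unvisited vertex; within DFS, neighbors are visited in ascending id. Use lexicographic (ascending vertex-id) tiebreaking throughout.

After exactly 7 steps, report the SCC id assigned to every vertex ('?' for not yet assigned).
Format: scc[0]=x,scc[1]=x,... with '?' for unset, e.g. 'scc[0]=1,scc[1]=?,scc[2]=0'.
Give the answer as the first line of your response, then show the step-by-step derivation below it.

scc[0]=1,scc[1]=1,scc[2]=3,scc[3]=0,scc[4]=1,scc[5]=1,scc[6]=?,scc[7]=2

step 1: low=(low[0]=0,low[1]=0,low[2]=?,low[3]=4,low[4]=2,low[5]=1,low[6]=?,low[7]=?); scc=(scc[0]=?,scc[1]=?,scc[2]=?,scc[3]=0,scc[4]=?,scc[5]=?,scc[6]=?,scc[7]=?)
step 2: low=(low[0]=0,low[1]=0,low[2]=?,low[3]=4,low[4]=2,low[5]=1,low[6]=?,low[7]=?); scc=(scc[0]=?,scc[1]=?,scc[2]=?,scc[3]=0,scc[4]=?,scc[5]=?,scc[6]=?,scc[7]=?)
step 3: low=(low[0]=0,low[1]=0,low[2]=?,low[3]=4,low[4]=0,low[5]=1,low[6]=?,low[7]=?); scc=(scc[0]=?,scc[1]=?,scc[2]=?,scc[3]=0,scc[4]=?,scc[5]=?,scc[6]=?,scc[7]=?)
step 4: low=(low[0]=0,low[1]=0,low[2]=?,low[3]=4,low[4]=0,low[5]=0,low[6]=?,low[7]=?); scc=(scc[0]=?,scc[1]=?,scc[2]=?,scc[3]=0,scc[4]=?,scc[5]=?,scc[6]=?,scc[7]=?)
step 5: low=(low[0]=0,low[1]=0,low[2]=?,low[3]=4,low[4]=0,low[5]=0,low[6]=?,low[7]=?); scc=(scc[0]=1,scc[1]=1,scc[2]=?,scc[3]=0,scc[4]=1,scc[5]=1,scc[6]=?,scc[7]=?)
step 6: low=(low[0]=0,low[1]=0,low[2]=5,low[3]=4,low[4]=0,low[5]=0,low[6]=?,low[7]=6); scc=(scc[0]=1,scc[1]=1,scc[2]=?,scc[3]=0,scc[4]=1,scc[5]=1,scc[6]=?,scc[7]=2)
step 7: low=(low[0]=0,low[1]=0,low[2]=5,low[3]=4,low[4]=0,low[5]=0,low[6]=?,low[7]=6); scc=(scc[0]=1,scc[1]=1,scc[2]=3,scc[3]=0,scc[4]=1,scc[5]=1,scc[6]=?,scc[7]=2)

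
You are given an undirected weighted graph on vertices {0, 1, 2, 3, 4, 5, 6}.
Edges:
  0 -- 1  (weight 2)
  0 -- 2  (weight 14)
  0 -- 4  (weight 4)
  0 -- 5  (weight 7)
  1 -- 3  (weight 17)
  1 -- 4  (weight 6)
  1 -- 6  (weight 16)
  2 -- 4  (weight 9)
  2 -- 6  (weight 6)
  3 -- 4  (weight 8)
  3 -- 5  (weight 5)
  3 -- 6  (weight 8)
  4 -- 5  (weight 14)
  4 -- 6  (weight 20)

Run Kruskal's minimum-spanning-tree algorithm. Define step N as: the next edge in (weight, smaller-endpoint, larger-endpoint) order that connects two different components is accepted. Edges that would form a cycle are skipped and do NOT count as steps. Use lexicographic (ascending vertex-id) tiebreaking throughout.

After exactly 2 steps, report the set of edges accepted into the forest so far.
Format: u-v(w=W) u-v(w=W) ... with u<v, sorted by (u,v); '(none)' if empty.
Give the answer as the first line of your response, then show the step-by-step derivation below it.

0-1(w=2) 0-4(w=4)

step 1: add edge 0-1 (w=2); MST = {0-1(w=2)}
step 2: add edge 0-4 (w=4); MST = {0-1(w=2) 0-4(w=4)}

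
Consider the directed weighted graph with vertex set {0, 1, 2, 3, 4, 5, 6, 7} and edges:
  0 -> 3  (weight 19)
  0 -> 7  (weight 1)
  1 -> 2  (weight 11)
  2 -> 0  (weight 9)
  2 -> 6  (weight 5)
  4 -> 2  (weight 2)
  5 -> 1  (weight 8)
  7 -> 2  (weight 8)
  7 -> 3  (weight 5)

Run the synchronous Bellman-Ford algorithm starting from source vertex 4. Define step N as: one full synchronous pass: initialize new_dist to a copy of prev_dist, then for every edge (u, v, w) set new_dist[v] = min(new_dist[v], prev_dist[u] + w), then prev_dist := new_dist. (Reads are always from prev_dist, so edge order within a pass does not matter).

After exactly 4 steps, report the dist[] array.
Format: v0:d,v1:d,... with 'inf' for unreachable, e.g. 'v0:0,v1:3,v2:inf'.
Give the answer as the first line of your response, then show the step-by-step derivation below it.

v0:11,v1:inf,v2:2,v3:17,v4:0,v5:inf,v6:7,v7:12

step 1: dist = v0:inf,v1:inf,v2:2,v3:inf,v4:0,v5:inf,v6:inf,v7:inf
step 2: dist = v0:11,v1:inf,v2:2,v3:inf,v4:0,v5:inf,v6:7,v7:inf
step 3: dist = v0:11,v1:inf,v2:2,v3:30,v4:0,v5:inf,v6:7,v7:12
step 4: dist = v0:11,v1:inf,v2:2,v3:17,v4:0,v5:inf,v6:7,v7:12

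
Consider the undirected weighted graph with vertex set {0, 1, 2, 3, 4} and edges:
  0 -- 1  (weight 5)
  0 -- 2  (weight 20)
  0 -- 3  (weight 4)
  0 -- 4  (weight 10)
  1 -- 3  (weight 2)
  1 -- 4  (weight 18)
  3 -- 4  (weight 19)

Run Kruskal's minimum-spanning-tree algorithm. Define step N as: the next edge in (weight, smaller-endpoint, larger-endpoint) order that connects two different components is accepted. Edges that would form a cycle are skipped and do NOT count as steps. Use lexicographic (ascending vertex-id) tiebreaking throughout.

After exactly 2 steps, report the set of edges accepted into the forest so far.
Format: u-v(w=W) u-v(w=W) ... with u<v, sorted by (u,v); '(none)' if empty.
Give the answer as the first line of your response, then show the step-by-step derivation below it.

0-3(w=4) 1-3(w=2)

step 1: add edge 1-3 (w=2); MST = {1-3(w=2)}
step 2: add edge 0-3 (w=4); MST = {0-3(w=4) 1-3(w=2)}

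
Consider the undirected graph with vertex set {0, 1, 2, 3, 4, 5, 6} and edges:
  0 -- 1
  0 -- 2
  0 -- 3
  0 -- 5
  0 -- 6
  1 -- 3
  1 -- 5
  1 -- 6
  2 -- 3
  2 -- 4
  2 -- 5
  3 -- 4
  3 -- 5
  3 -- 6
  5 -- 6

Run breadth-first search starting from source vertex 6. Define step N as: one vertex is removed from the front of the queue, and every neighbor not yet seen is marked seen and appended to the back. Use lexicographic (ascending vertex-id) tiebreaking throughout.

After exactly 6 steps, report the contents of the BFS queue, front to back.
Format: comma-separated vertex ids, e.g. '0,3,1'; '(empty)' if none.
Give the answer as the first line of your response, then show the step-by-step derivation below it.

4

step 1: dequeue 6; queue=[0,1,3,5]; order=6
step 2: dequeue 0; queue=[1,3,5,2]; order=6,0
step 3: dequeue 1; queue=[3,5,2]; order=6,0,1
step 4: dequeue 3; queue=[5,2,4]; order=6,0,1,3
step 5: dequeue 5; queue=[2,4]; order=6,0,1,3,5
step 6: dequeue 2; queue=[4]; order=6,0,1,3,5,2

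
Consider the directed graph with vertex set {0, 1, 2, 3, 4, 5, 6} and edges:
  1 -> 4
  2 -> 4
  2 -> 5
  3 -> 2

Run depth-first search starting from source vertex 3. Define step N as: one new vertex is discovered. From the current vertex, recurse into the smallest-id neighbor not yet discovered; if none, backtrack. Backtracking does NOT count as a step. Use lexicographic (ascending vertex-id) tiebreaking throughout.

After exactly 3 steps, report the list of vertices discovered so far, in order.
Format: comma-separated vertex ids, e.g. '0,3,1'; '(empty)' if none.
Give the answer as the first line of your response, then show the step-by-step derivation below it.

3,2,4

step 1: discover 3; path=3; order=3
step 2: discover 2; path=3>2; order=3,2
step 3: discover 4; path=3>2>4; order=3,2,4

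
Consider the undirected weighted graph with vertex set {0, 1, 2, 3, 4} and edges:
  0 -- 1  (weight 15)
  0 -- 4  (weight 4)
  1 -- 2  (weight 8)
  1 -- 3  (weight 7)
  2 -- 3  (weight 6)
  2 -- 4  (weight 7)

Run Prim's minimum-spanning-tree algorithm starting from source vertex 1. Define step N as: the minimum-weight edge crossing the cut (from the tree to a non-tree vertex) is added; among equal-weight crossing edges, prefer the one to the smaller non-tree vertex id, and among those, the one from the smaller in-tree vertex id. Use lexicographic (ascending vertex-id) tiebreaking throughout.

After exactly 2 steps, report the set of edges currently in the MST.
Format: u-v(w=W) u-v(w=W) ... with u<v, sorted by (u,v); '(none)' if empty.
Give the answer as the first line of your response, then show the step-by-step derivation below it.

1-3(w=7) 2-3(w=6)

step 1: add edge 1-3 (w=7); MST = {1-3(w=7)}
step 2: add edge 2-3 (w=6); MST = {1-3(w=7) 2-3(w=6)}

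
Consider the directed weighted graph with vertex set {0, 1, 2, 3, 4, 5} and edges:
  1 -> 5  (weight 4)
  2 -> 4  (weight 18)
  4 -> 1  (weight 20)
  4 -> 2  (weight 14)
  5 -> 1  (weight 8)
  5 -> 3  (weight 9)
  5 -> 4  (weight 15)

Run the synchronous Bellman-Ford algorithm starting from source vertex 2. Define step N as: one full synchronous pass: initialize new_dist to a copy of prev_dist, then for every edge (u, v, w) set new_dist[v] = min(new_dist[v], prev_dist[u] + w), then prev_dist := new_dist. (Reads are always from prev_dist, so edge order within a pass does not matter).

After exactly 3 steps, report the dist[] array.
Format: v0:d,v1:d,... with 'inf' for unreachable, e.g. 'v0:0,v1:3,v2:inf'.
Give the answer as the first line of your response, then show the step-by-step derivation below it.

v0:inf,v1:38,v2:0,v3:inf,v4:18,v5:42

step 1: dist = v0:inf,v1:inf,v2:0,v3:inf,v4:18,v5:inf
step 2: dist = v0:inf,v1:38,v2:0,v3:inf,v4:18,v5:inf
step 3: dist = v0:inf,v1:38,v2:0,v3:inf,v4:18,v5:42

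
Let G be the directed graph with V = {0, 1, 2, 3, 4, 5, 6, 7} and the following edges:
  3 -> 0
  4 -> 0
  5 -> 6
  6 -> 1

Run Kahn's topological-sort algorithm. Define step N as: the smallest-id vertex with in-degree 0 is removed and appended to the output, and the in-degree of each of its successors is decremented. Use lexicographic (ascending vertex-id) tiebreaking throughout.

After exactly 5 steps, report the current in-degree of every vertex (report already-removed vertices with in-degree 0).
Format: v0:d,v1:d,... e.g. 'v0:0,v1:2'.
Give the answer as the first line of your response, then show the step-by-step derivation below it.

v0:0,v1:1,v2:0,v3:0,v4:0,v5:0,v6:0,v7:0

step 1: output 2; order=[2]; indeg=(2,1,0,0,0,0,1,0)
step 2: output 3; order=[2,3]; indeg=(1,1,0,0,0,0,1,0)
step 3: output 4; order=[2,3,4]; indeg=(0,1,0,0,0,0,1,0)
step 4: output 0; order=[2,3,4,0]; indeg=(0,1,0,0,0,0,1,0)
step 5: output 5; order=[2,3,4,0,5]; indeg=(0,1,0,0,0,0,0,0)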